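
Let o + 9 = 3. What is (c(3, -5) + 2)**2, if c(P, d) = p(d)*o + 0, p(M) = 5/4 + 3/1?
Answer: 2209/4 ≈ 552.25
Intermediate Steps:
o = -6 (o = -9 + 3 = -6)
p(M) = 17/4 (p(M) = 5*(1/4) + 3*1 = 5/4 + 3 = 17/4)
c(P, d) = -51/2 (c(P, d) = (17/4)*(-6) + 0 = -51/2 + 0 = -51/2)
(c(3, -5) + 2)**2 = (-51/2 + 2)**2 = (-47/2)**2 = 2209/4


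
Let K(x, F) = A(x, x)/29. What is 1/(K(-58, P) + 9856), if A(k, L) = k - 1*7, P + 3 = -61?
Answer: 29/285759 ≈ 0.00010148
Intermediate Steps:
P = -64 (P = -3 - 61 = -64)
A(k, L) = -7 + k (A(k, L) = k - 7 = -7 + k)
K(x, F) = -7/29 + x/29 (K(x, F) = (-7 + x)/29 = (-7 + x)*(1/29) = -7/29 + x/29)
1/(K(-58, P) + 9856) = 1/((-7/29 + (1/29)*(-58)) + 9856) = 1/((-7/29 - 2) + 9856) = 1/(-65/29 + 9856) = 1/(285759/29) = 29/285759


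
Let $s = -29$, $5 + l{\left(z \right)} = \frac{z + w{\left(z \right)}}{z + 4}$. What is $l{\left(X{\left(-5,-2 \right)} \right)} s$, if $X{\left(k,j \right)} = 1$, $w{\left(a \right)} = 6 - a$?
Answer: $\frac{551}{5} \approx 110.2$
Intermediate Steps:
$l{\left(z \right)} = -5 + \frac{6}{4 + z}$ ($l{\left(z \right)} = -5 + \frac{z - \left(-6 + z\right)}{z + 4} = -5 + \frac{6}{4 + z}$)
$l{\left(X{\left(-5,-2 \right)} \right)} s = \frac{-14 - 5}{4 + 1} \left(-29\right) = \frac{-14 - 5}{5} \left(-29\right) = \frac{1}{5} \left(-19\right) \left(-29\right) = \left(- \frac{19}{5}\right) \left(-29\right) = \frac{551}{5}$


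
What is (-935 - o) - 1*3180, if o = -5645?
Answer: 1530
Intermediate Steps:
(-935 - o) - 1*3180 = (-935 - 1*(-5645)) - 1*3180 = (-935 + 5645) - 3180 = 4710 - 3180 = 1530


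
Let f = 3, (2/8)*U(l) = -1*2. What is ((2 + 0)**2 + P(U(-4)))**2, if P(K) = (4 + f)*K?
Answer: 2704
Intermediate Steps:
U(l) = -8 (U(l) = 4*(-1*2) = 4*(-2) = -8)
P(K) = 7*K (P(K) = (4 + 3)*K = 7*K)
((2 + 0)**2 + P(U(-4)))**2 = ((2 + 0)**2 + 7*(-8))**2 = (2**2 - 56)**2 = (4 - 56)**2 = (-52)**2 = 2704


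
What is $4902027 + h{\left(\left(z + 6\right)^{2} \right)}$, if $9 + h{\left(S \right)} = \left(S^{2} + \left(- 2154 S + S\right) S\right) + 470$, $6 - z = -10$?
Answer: $-499216424$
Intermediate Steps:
$z = 16$ ($z = 6 - -10 = 6 + 10 = 16$)
$h{\left(S \right)} = 461 - 2152 S^{2}$ ($h{\left(S \right)} = -9 + \left(\left(S^{2} + \left(- 2154 S + S\right) S\right) + 470\right) = -9 + \left(\left(S^{2} + - 2153 S S\right) + 470\right) = -9 + \left(\left(S^{2} - 2153 S^{2}\right) + 470\right) = -9 - \left(-470 + 2152 S^{2}\right) = 461 - 2152 S^{2}$)
$4902027 + h{\left(\left(z + 6\right)^{2} \right)} = 4902027 + \left(461 - 2152 \left(\left(16 + 6\right)^{2}\right)^{2}\right) = 4902027 + \left(461 - 2152 \left(22^{2}\right)^{2}\right) = 4902027 + \left(461 - 2152 \cdot 484^{2}\right) = 4902027 + \left(461 - 504118912\right) = 4902027 - 504118451 = -499216424$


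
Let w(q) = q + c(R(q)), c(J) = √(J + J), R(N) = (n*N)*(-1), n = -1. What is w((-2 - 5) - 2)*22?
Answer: -198 + 66*I*√2 ≈ -198.0 + 93.338*I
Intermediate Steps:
R(N) = N (R(N) = -N*(-1) = N)
c(J) = √2*√J (c(J) = √(2*J) = √2*√J)
w(q) = q + √2*√q
w((-2 - 5) - 2)*22 = (((-2 - 5) - 2) + √2*√((-2 - 5) - 2))*22 = ((-7 - 2) + √2*√(-7 - 2))*22 = (-9 + √2*√(-9))*22 = (-9 + √2*(3*I))*22 = (-9 + 3*I*√2)*22 = -198 + 66*I*√2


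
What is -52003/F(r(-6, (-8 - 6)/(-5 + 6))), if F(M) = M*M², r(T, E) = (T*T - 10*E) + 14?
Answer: -2737/361000 ≈ -0.0075817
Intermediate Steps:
r(T, E) = 14 + T² - 10*E (r(T, E) = (T² - 10*E) + 14 = 14 + T² - 10*E)
F(M) = M³
-52003/F(r(-6, (-8 - 6)/(-5 + 6))) = -52003/(14 + (-6)² - 10*(-8 - 6)/(-5 + 6))³ = -52003/(14 + 36 - (-140)/1)³ = -52003/(14 + 36 - (-140))³ = -52003/(14 + 36 - 10*(-14))³ = -52003/(14 + 36 + 140)³ = -52003/(190³) = -52003/6859000 = -52003*1/6859000 = -2737/361000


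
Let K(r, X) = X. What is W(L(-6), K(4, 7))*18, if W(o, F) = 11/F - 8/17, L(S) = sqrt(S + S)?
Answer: 2358/119 ≈ 19.815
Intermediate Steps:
L(S) = sqrt(2)*sqrt(S) (L(S) = sqrt(2*S) = sqrt(2)*sqrt(S))
W(o, F) = -8/17 + 11/F (W(o, F) = 11/F - 8*1/17 = 11/F - 8/17 = -8/17 + 11/F)
W(L(-6), K(4, 7))*18 = (-8/17 + 11/7)*18 = (131/119)*18 = 2358/119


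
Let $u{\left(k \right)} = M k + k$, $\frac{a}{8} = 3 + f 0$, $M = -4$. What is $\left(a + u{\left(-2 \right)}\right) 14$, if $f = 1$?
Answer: $420$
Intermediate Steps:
$a = 24$ ($a = 8 \left(3 + 1 \cdot 0\right) = 8 \left(3 + 0\right) = 8 \cdot 3 = 24$)
$u{\left(k \right)} = - 3 k$ ($u{\left(k \right)} = - 4 k + k = - 3 k$)
$\left(a + u{\left(-2 \right)}\right) 14 = \left(24 - -6\right) 14 = \left(24 + 6\right) 14 = 30 \cdot 14 = 420$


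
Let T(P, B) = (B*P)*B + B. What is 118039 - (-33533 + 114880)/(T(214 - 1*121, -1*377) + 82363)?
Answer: 1569916611990/13299983 ≈ 1.1804e+5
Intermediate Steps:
T(P, B) = B + P*B² (T(P, B) = P*B² + B = B + P*B²)
118039 - (-33533 + 114880)/(T(214 - 1*121, -1*377) + 82363) = 118039 - (-33533 + 114880)/((-1*377)*(1 + (-1*377)*(214 - 1*121)) + 82363) = 118039 - 81347/(-377*(1 - 377*(214 - 121)) + 82363) = 118039 - 81347/(-377*(1 - 377*93) + 82363) = 118039 - 81347/(-377*(1 - 35061) + 82363) = 118039 - 81347/(-377*(-35060) + 82363) = 118039 - 81347/(13217620 + 82363) = 118039 - 81347/13299983 = 1569916611990/13299983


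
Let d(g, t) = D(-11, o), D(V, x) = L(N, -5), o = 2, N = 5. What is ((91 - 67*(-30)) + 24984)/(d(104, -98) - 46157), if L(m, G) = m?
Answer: -27085/46152 ≈ -0.58687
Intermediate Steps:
D(V, x) = 5
d(g, t) = 5
((91 - 67*(-30)) + 24984)/(d(104, -98) - 46157) = ((91 - 67*(-30)) + 24984)/(5 - 46157) = ((91 + 2010) + 24984)/(-46152) = (2101 + 24984)*(-1/46152) = 27085*(-1/46152) = -27085/46152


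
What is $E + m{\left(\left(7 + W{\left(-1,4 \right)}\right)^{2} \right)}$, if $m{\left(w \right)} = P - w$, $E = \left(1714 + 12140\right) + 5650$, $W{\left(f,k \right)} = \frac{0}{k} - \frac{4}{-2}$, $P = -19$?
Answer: $19404$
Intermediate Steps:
$W{\left(f,k \right)} = 2$ ($W{\left(f,k \right)} = 0 - -2 = 0 + 2 = 2$)
$E = 19504$ ($E = 13854 + 5650 = 19504$)
$m{\left(w \right)} = -19 - w$
$E + m{\left(\left(7 + W{\left(-1,4 \right)}\right)^{2} \right)} = 19504 - \left(19 + \left(7 + 2\right)^{2}\right) = 19504 - 100 = 19404$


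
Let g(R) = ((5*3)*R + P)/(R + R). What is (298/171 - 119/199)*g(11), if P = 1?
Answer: 3233099/374319 ≈ 8.6373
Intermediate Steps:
g(R) = (1 + 15*R)/(2*R) (g(R) = ((5*3)*R + 1)/(R + R) = (15*R + 1)/((2*R)) = (1 + 15*R)*(1/(2*R)) = (1 + 15*R)/(2*R))
(298/171 - 119/199)*g(11) = (298/171 - 119/199)*((½)*(1 + 15*11)/11) = (298*(1/171) - 119*1/199)*((½)*(1/11)*(1 + 165)) = (298/171 - 119/199)*((½)*(1/11)*166) = (38953/34029)*(83/11) = 3233099/374319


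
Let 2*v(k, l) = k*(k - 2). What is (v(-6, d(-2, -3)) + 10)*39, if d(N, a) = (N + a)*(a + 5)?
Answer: 1326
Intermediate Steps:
d(N, a) = (5 + a)*(N + a) (d(N, a) = (N + a)*(5 + a) = (5 + a)*(N + a))
v(k, l) = k*(-2 + k)/2 (v(k, l) = (k*(k - 2))/2 = (k*(-2 + k))/2 = k*(-2 + k)/2)
(v(-6, d(-2, -3)) + 10)*39 = ((1/2)*(-6)*(-2 - 6) + 10)*39 = ((1/2)*(-6)*(-8) + 10)*39 = (24 + 10)*39 = 34*39 = 1326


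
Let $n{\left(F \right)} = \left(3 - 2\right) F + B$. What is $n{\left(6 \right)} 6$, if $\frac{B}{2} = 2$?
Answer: $60$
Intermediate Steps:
$B = 4$ ($B = 2 \cdot 2 = 4$)
$n{\left(F \right)} = 4 + F$ ($n{\left(F \right)} = \left(3 - 2\right) F + 4 = 1 F + 4 = F + 4 = 4 + F$)
$n{\left(6 \right)} 6 = \left(4 + 6\right) 6 = 10 \cdot 6 = 60$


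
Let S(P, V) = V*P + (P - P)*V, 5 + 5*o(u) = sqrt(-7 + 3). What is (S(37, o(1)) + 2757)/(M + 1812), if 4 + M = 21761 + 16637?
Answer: 1360/20103 + 37*I/100515 ≈ 0.067652 + 0.0003681*I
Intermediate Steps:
M = 38394 (M = -4 + (21761 + 16637) = -4 + 38398 = 38394)
o(u) = -1 + 2*I/5 (o(u) = -1 + sqrt(-7 + 3)/5 = -1 + sqrt(-4)/5 = -1 + (2*I)/5 = -1 + 2*I/5)
S(P, V) = P*V (S(P, V) = P*V + 0*V = P*V + 0 = P*V)
(S(37, o(1)) + 2757)/(M + 1812) = (37*(-1 + 2*I/5) + 2757)/(38394 + 1812) = ((-37 + 74*I/5) + 2757)/40206 = (2720 + 74*I/5)*(1/40206) = 1360/20103 + 37*I/100515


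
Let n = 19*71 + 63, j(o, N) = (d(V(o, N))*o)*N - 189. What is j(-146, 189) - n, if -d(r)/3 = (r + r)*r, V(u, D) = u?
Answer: 3529160623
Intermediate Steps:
d(r) = -6*r**2 (d(r) = -3*(r + r)*r = -3*2*r*r = -6*r**2)
j(o, N) = -189 - 6*N*o**3 (j(o, N) = ((-6*o**2)*o)*N - 189 = (-6*o**3)*N - 189 = -6*N*o**3 - 189 = -189 - 6*N*o**3)
n = 1412 (n = 1349 + 63 = 1412)
j(-146, 189) - n = (-189 - 6*189*(-146)**3) - 1*1412 = (-189 - 6*189*(-3112136)) - 1412 = (-189 + 3529162224) - 1412 = 3529162035 - 1412 = 3529160623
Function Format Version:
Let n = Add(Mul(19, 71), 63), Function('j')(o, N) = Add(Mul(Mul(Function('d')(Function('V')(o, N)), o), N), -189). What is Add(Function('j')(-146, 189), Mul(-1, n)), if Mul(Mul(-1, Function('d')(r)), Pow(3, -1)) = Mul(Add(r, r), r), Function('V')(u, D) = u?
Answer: 3529160623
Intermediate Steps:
Function('d')(r) = Mul(-6, Pow(r, 2)) (Function('d')(r) = Mul(-3, Mul(Add(r, r), r)) = Mul(-3, Mul(Mul(2, r), r)) = Mul(-3, Mul(2, Pow(r, 2))) = Mul(-6, Pow(r, 2)))
Function('j')(o, N) = Add(-189, Mul(-6, N, Pow(o, 3))) (Function('j')(o, N) = Add(Mul(Mul(Mul(-6, Pow(o, 2)), o), N), -189) = Add(Mul(Mul(-6, Pow(o, 3)), N), -189) = Add(Mul(-6, N, Pow(o, 3)), -189) = Add(-189, Mul(-6, N, Pow(o, 3))))
n = 1412 (n = Add(1349, 63) = 1412)
Add(Function('j')(-146, 189), Mul(-1, n)) = Add(Add(-189, Mul(-6, 189, Pow(-146, 3))), Mul(-1, 1412)) = Add(Add(-189, Mul(-6, 189, -3112136)), -1412) = Add(Add(-189, 3529162224), -1412) = Add(3529162035, -1412) = 3529160623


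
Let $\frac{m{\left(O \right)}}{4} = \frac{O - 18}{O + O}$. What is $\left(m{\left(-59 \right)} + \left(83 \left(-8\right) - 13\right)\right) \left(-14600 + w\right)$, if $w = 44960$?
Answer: $- \frac{1207994040}{59} \approx -2.0474 \cdot 10^{7}$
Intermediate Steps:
$m{\left(O \right)} = \frac{2 \left(-18 + O\right)}{O}$ ($m{\left(O \right)} = 4 \frac{O - 18}{O + O} = 4 \frac{-18 + O}{2 O} = \frac{2 \left(-18 + O\right)}{O}$)
$\left(m{\left(-59 \right)} + \left(83 \left(-8\right) - 13\right)\right) \left(-14600 + w\right) = \left(\left(2 - \frac{36}{-59}\right) + \left(83 \left(-8\right) - 13\right)\right) \left(-14600 + 44960\right) = \left(\left(2 - - \frac{36}{59}\right) - 677\right) 30360 = \left(\left(2 + \frac{36}{59}\right) - 677\right) 30360 = \left(\frac{154}{59} - 677\right) 30360 = \left(- \frac{39789}{59}\right) 30360 = - \frac{1207994040}{59}$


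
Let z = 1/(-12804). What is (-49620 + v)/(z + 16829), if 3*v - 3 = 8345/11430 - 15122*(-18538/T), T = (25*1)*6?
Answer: 209770530125794/6157298566125 ≈ 34.069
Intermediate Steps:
T = 150 (T = 25*6 = 150)
z = -1/12804 ≈ -7.8101e-5
v = 106806566491/171450 (v = 1 + (8345/11430 - 15122/(150/(-18538)))/3 = 1 + (8345*(1/11430) - 15122/(150*(-1/18538)))/3 = 1 + (1669/2286 - 15122/(-75/9269))/3 = 1 + (1669/2286 - 15122*(-9269/75))/3 = 1 + (1669/2286 + 140165818/75)/3 = 1 + (⅓)*(106806395041/57150) = 1 + 106806395041/171450 = 106806566491/171450 ≈ 6.2296e+5)
(-49620 + v)/(z + 16829) = (-49620 + 106806566491/171450)/(-1/12804 + 16829) = 98299217491/(171450*(215478515/12804)) = (98299217491/171450)*(12804/215478515) = 209770530125794/6157298566125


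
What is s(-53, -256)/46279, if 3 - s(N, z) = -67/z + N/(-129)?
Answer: 76861/1528317696 ≈ 5.0291e-5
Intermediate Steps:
s(N, z) = 3 + 67/z + N/129 (s(N, z) = 3 - (-67/z + N/(-129)) = 3 - (-67/z + N*(-1/129)) = 3 - (-67/z - N/129) = 3 + (67/z + N/129) = 3 + 67/z + N/129)
s(-53, -256)/46279 = (3 + 67/(-256) + (1/129)*(-53))/46279 = (3 + 67*(-1/256) - 53/129)*(1/46279) = (3 - 67/256 - 53/129)*(1/46279) = (76861/33024)*(1/46279) = 76861/1528317696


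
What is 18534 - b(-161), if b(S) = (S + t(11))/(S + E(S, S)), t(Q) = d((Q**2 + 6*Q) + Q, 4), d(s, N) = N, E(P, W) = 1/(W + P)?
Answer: 960807608/51843 ≈ 18533.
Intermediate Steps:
E(P, W) = 1/(P + W)
t(Q) = 4
b(S) = (4 + S)/(S + 1/(2*S)) (b(S) = (S + 4)/(S + 1/(S + S)) = (4 + S)/(S + 1/(2*S)))
18534 - b(-161) = 18534 - 2*(-161)*(4 - 161)/(1 + 2*(-161)**2) = 18534 - 2*(-161)*(-157)/(1 + 2*25921) = 18534 - 2*(-161)*(-157)/(1 + 51842) = 18534 - 2*(-161)*(-157)/51843 = 18534 - 1*50554/51843 = 18534 - 50554/51843 = 960807608/51843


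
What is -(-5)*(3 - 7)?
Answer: -20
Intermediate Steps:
-(-5)*(3 - 7) = -(-5)*(-4) = -1*20 = -20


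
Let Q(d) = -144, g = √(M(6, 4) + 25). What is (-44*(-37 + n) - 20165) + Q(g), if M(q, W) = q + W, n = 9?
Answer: -19077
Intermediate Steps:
M(q, W) = W + q
g = √35 (g = √((4 + 6) + 25) = √(10 + 25) = √35 ≈ 5.9161)
(-44*(-37 + n) - 20165) + Q(g) = (-44*(-37 + 9) - 20165) - 144 = (-44*(-28) - 20165) - 144 = (1232 - 20165) - 144 = -18933 - 144 = -19077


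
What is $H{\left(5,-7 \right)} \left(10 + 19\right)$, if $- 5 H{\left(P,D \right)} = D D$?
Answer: $- \frac{1421}{5} \approx -284.2$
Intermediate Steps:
$H{\left(P,D \right)} = - \frac{D^{2}}{5}$ ($H{\left(P,D \right)} = - \frac{D D}{5} = - \frac{D^{2}}{5}$)
$H{\left(5,-7 \right)} \left(10 + 19\right) = - \frac{\left(-7\right)^{2}}{5} \left(10 + 19\right) = \left(- \frac{1}{5}\right) 49 \cdot 29 = \left(- \frac{49}{5}\right) 29 = - \frac{1421}{5}$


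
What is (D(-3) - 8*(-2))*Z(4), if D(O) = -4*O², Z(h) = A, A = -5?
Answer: 100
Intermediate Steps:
Z(h) = -5
(D(-3) - 8*(-2))*Z(4) = (-4*(-3)² - 8*(-2))*(-5) = (-4*9 + 16)*(-5) = (-36 + 16)*(-5) = -20*(-5) = 100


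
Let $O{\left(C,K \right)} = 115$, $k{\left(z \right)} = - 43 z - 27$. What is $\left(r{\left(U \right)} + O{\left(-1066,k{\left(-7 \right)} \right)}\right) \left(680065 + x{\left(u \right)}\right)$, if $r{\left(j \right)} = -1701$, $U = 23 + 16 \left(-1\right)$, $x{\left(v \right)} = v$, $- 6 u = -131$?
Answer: $- \frac{3235853153}{3} \approx -1.0786 \cdot 10^{9}$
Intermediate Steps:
$u = \frac{131}{6}$ ($u = \left(- \frac{1}{6}\right) \left(-131\right) = \frac{131}{6} \approx 21.833$)
$k{\left(z \right)} = -27 - 43 z$
$U = 7$ ($U = 23 - 16 = 7$)
$\left(r{\left(U \right)} + O{\left(-1066,k{\left(-7 \right)} \right)}\right) \left(680065 + x{\left(u \right)}\right) = \left(-1701 + 115\right) \left(680065 + \frac{131}{6}\right) = \left(-1586\right) \frac{4080521}{6} = - \frac{3235853153}{3}$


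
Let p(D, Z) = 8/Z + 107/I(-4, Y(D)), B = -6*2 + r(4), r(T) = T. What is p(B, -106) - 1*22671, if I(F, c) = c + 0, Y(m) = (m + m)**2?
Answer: -307595481/13568 ≈ -22671.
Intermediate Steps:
Y(m) = 4*m**2 (Y(m) = (2*m)**2 = 4*m**2)
B = -8 (B = -6*2 + 4 = -12 + 4 = -8)
I(F, c) = c
p(D, Z) = 8/Z + 107/(4*D**2) (p(D, Z) = 8/Z + 107/((4*D**2)) = 8/Z + 107*(1/(4*D**2)) = 8/Z + 107/(4*D**2))
p(B, -106) - 1*22671 = (8/(-106) + (107/4)/(-8)**2) - 1*22671 = (8*(-1/106) + (107/4)*(1/64)) - 22671 = (-4/53 + 107/256) - 22671 = 4647/13568 - 22671 = -307595481/13568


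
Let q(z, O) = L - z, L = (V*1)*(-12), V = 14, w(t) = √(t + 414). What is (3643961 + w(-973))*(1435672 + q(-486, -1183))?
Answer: 5232691556390 + 1435990*I*√559 ≈ 5.2327e+12 + 3.3951e+7*I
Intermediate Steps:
w(t) = √(414 + t)
L = -168 (L = (14*1)*(-12) = 14*(-12) = -168)
q(z, O) = -168 - z
(3643961 + w(-973))*(1435672 + q(-486, -1183)) = (3643961 + √(414 - 973))*(1435672 + (-168 - 1*(-486))) = (3643961 + √(-559))*(1435672 + (-168 + 486)) = (3643961 + I*√559)*(1435672 + 318) = (3643961 + I*√559)*1435990 = 5232691556390 + 1435990*I*√559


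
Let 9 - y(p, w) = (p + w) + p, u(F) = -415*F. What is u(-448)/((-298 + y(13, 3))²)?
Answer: 46480/25281 ≈ 1.8385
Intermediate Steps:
y(p, w) = 9 - w - 2*p (y(p, w) = 9 - ((p + w) + p) = 9 - (w + 2*p) = 9 + (-w - 2*p) = 9 - w - 2*p)
u(-448)/((-298 + y(13, 3))²) = (-415*(-448))/((-298 + (9 - 1*3 - 2*13))²) = 185920/((-298 + (9 - 3 - 26))²) = 185920/((-298 - 20)²) = 185920/((-318)²) = 185920/101124 = 185920*(1/101124) = 46480/25281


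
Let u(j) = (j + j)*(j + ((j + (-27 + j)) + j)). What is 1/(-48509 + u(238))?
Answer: 1/391791 ≈ 2.5524e-6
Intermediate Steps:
u(j) = 2*j*(-27 + 4*j) (u(j) = (2*j)*(j + ((-27 + 2*j) + j)) = (2*j)*(j + (-27 + 3*j)) = (2*j)*(-27 + 4*j) = 2*j*(-27 + 4*j))
1/(-48509 + u(238)) = 1/(-48509 + 2*238*(-27 + 4*238)) = 1/(-48509 + 2*238*(-27 + 952)) = 1/(-48509 + 2*238*925) = 1/(-48509 + 440300) = 1/391791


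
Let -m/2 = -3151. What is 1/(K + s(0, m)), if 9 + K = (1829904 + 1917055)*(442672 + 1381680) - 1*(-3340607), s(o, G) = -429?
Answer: 1/6835775485737 ≈ 1.4629e-13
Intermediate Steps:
m = 6302 (m = -2*(-3151) = 6302)
K = 6835775486166 (K = -9 + ((1829904 + 1917055)*(442672 + 1381680) - 1*(-3340607)) = -9 + (3746959*1824352 + 3340607) = -9 + (6835772145568 + 3340607) = -9 + 6835775486175 = 6835775486166)
1/(K + s(0, m)) = 1/(6835775486166 - 429) = 1/6835775485737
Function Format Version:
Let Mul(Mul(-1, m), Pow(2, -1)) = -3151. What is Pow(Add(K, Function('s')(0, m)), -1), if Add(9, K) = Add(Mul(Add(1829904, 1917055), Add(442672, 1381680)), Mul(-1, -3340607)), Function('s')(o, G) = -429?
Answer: Rational(1, 6835775485737) ≈ 1.4629e-13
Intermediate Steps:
m = 6302 (m = Mul(-2, -3151) = 6302)
K = 6835775486166 (K = Add(-9, Add(Mul(Add(1829904, 1917055), Add(442672, 1381680)), Mul(-1, -3340607))) = Add(-9, Add(Mul(3746959, 1824352), 3340607)) = Add(-9, Add(6835772145568, 3340607)) = Add(-9, 6835775486175) = 6835775486166)
Pow(Add(K, Function('s')(0, m)), -1) = Pow(Add(6835775486166, -429), -1) = Pow(6835775485737, -1) = Rational(1, 6835775485737)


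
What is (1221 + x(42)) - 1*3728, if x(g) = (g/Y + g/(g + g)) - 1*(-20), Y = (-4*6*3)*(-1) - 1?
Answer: -352999/142 ≈ -2485.9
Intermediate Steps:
Y = 71 (Y = -24*3*(-1) - 1 = -72*(-1) - 1 = 72 - 1 = 71)
x(g) = 41/2 + g/71 (x(g) = (g/71 + g/(g + g)) - 1*(-20) = (g*(1/71) + g/((2*g))) + 20 = (g/71 + g*(1/(2*g))) + 20 = (g/71 + ½) + 20 = (½ + g/71) + 20 = 41/2 + g/71)
(1221 + x(42)) - 1*3728 = (1221 + (41/2 + (1/71)*42)) - 1*3728 = (1221 + (41/2 + 42/71)) - 3728 = (1221 + 2995/142) - 3728 = 176377/142 - 3728 = -352999/142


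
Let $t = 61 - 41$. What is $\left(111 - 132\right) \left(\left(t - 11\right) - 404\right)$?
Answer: $8295$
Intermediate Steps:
$t = 20$
$\left(111 - 132\right) \left(\left(t - 11\right) - 404\right) = \left(111 - 132\right) \left(\left(20 - 11\right) - 404\right) = - 21 \left(9 - 404\right) = \left(-21\right) \left(-395\right) = 8295$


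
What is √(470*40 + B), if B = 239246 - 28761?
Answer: √229285 ≈ 478.84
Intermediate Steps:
B = 210485
√(470*40 + B) = √(470*40 + 210485) = √(18800 + 210485) = √229285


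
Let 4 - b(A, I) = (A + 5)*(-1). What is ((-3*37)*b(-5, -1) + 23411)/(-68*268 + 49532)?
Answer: 22967/31308 ≈ 0.73358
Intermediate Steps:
b(A, I) = 9 + A (b(A, I) = 4 - (A + 5)*(-1) = 4 - (5 + A)*(-1) = 4 - (-5 - A) = 4 + (5 + A) = 9 + A)
((-3*37)*b(-5, -1) + 23411)/(-68*268 + 49532) = ((-3*37)*(9 - 5) + 23411)/(-68*268 + 49532) = (-111*4 + 23411)/(-18224 + 49532) = (-444 + 23411)/31308 = 22967*(1/31308) = 22967/31308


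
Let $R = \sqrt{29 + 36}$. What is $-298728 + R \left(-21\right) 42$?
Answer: $-298728 - 882 \sqrt{65} \approx -3.0584 \cdot 10^{5}$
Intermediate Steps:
$R = \sqrt{65} \approx 8.0623$
$-298728 + R \left(-21\right) 42 = -298728 + \sqrt{65} \left(-21\right) 42 = -298728 + - 21 \sqrt{65} \cdot 42 = -298728 - 882 \sqrt{65}$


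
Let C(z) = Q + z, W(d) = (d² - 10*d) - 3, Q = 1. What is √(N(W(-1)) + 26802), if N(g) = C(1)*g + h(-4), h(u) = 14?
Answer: 4*√1677 ≈ 163.80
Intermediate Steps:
W(d) = -3 + d² - 10*d
C(z) = 1 + z
N(g) = 14 + 2*g (N(g) = (1 + 1)*g + 14 = 2*g + 14 = 14 + 2*g)
√(N(W(-1)) + 26802) = √((14 + 2*(-3 + (-1)² - 10*(-1))) + 26802) = √((14 + 2*(-3 + 1 + 10)) + 26802) = √((14 + 2*8) + 26802) = √((14 + 16) + 26802) = √(30 + 26802) = √26832 = 4*√1677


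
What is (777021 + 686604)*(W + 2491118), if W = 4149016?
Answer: 9718666125750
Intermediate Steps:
(777021 + 686604)*(W + 2491118) = (777021 + 686604)*(4149016 + 2491118) = 1463625*6640134 = 9718666125750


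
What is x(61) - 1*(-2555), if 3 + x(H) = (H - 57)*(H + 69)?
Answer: 3072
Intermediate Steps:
x(H) = -3 + (-57 + H)*(69 + H) (x(H) = -3 + (H - 57)*(H + 69) = -3 + (-57 + H)*(69 + H))
x(61) - 1*(-2555) = (-3936 + 61² + 12*61) - 1*(-2555) = (-3936 + 3721 + 732) + 2555 = 517 + 2555 = 3072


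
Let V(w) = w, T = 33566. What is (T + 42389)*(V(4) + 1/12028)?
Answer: 3654422915/12028 ≈ 3.0383e+5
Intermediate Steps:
(T + 42389)*(V(4) + 1/12028) = (33566 + 42389)*(4 + 1/12028) = 75955*(4 + 1/12028) = 75955*(48113/12028) = 3654422915/12028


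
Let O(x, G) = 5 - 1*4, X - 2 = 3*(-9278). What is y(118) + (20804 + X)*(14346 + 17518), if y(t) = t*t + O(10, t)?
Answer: -223926267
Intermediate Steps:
X = -27832 (X = 2 + 3*(-9278) = 2 - 27834 = -27832)
O(x, G) = 1 (O(x, G) = 5 - 4 = 1)
y(t) = 1 + t**2 (y(t) = t*t + 1 = t**2 + 1 = 1 + t**2)
y(118) + (20804 + X)*(14346 + 17518) = (1 + 118**2) + (20804 - 27832)*(14346 + 17518) = (1 + 13924) - 7028*31864 = 13925 - 223940192 = -223926267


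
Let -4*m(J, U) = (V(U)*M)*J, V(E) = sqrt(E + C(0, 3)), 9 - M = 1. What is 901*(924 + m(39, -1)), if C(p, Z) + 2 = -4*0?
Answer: 832524 - 70278*I*sqrt(3) ≈ 8.3252e+5 - 1.2173e+5*I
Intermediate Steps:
M = 8 (M = 9 - 1*1 = 9 - 1 = 8)
C(p, Z) = -2 (C(p, Z) = -2 - 4*0 = -2 + 0 = -2)
V(E) = sqrt(-2 + E) (V(E) = sqrt(E - 2) = sqrt(-2 + E))
m(J, U) = -2*J*sqrt(-2 + U) (m(J, U) = -sqrt(-2 + U)*8*J/4 = -8*sqrt(-2 + U)*J/4 = -2*J*sqrt(-2 + U))
901*(924 + m(39, -1)) = 901*(924 - 2*39*sqrt(-2 - 1)) = 901*(924 - 2*39*sqrt(-3)) = 901*(924 - 2*39*I*sqrt(3)) = 901*(924 - 78*I*sqrt(3)) = 832524 - 70278*I*sqrt(3)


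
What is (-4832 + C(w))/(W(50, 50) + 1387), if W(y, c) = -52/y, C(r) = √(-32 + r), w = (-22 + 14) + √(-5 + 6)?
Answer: -120800/34649 + 25*I*√39/34649 ≈ -3.4864 + 0.0045059*I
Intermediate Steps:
w = -7 (w = -8 + √1 = -8 + 1 = -7)
(-4832 + C(w))/(W(50, 50) + 1387) = (-4832 + √(-32 - 7))/(-52/50 + 1387) = (-4832 + √(-39))/(-52*1/50 + 1387) = (-4832 + I*√39)/(-26/25 + 1387) = (-4832 + I*√39)/(34649/25) = (-4832 + I*√39)*(25/34649) = -120800/34649 + 25*I*√39/34649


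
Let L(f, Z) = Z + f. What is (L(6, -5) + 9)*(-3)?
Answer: -30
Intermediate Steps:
(L(6, -5) + 9)*(-3) = ((-5 + 6) + 9)*(-3) = (1 + 9)*(-3) = 10*(-3) = -30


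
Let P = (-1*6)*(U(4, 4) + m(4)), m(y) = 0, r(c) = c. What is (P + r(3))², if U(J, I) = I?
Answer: 441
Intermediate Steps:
P = -24 (P = (-1*6)*(4 + 0) = -6*4 = -24)
(P + r(3))² = (-24 + 3)² = (-21)² = 441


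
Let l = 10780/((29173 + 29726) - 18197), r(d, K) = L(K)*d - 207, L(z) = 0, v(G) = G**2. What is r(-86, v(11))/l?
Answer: -4212657/5390 ≈ -781.57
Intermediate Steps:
r(d, K) = -207 (r(d, K) = 0*d - 207 = 0 - 207 = -207)
l = 5390/20351 (l = 10780/(58899 - 18197) = 10780/40702 = 10780*(1/40702) = 5390/20351 ≈ 0.26485)
r(-86, v(11))/l = -207/5390/20351 = -207*20351/5390 = -4212657/5390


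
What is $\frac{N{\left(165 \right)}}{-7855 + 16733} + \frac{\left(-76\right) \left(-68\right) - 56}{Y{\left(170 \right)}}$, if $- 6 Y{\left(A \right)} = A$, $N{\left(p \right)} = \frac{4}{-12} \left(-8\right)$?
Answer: $- \frac{204229172}{1131945} \approx -180.42$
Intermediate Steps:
$N{\left(p \right)} = \frac{8}{3}$ ($N{\left(p \right)} = 4 \left(- \frac{1}{12}\right) \left(-8\right) = \left(- \frac{1}{3}\right) \left(-8\right) = \frac{8}{3}$)
$Y{\left(A \right)} = - \frac{A}{6}$
$\frac{N{\left(165 \right)}}{-7855 + 16733} + \frac{\left(-76\right) \left(-68\right) - 56}{Y{\left(170 \right)}} = \frac{8}{3 \left(-7855 + 16733\right)} + \frac{\left(-76\right) \left(-68\right) - 56}{\left(- \frac{1}{6}\right) 170} = \frac{8}{3 \cdot 8878} + \frac{5168 - 56}{- \frac{85}{3}} = \frac{8}{3} \cdot \frac{1}{8878} + 5112 \left(- \frac{3}{85}\right) = \frac{4}{13317} - \frac{15336}{85} = - \frac{204229172}{1131945}$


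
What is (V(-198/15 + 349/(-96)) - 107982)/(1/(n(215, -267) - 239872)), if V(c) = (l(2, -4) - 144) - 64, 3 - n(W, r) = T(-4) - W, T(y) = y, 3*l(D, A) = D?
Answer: 77782721200/3 ≈ 2.5928e+10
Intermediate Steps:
l(D, A) = D/3
n(W, r) = 7 + W (n(W, r) = 3 - (-4 - W) = 3 + (4 + W) = 7 + W)
V(c) = -622/3 (V(c) = ((⅓)*2 - 144) - 64 = (⅔ - 144) - 64 = -430/3 - 64 = -622/3)
(V(-198/15 + 349/(-96)) - 107982)/(1/(n(215, -267) - 239872)) = (-622/3 - 107982)/(1/((7 + 215) - 239872)) = -324568/(3*(1/(222 - 239872))) = -324568/(3*(1/(-239650))) = -324568/(3*(-1/239650)) = -324568/3*(-239650) = 77782721200/3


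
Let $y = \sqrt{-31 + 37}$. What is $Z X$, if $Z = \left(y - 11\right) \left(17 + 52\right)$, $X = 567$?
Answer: $-430353 + 39123 \sqrt{6} \approx -3.3452 \cdot 10^{5}$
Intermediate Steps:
$y = \sqrt{6} \approx 2.4495$
$Z = -759 + 69 \sqrt{6}$ ($Z = \left(\sqrt{6} - 11\right) \left(17 + 52\right) = \left(-11 + \sqrt{6}\right) 69 = -759 + 69 \sqrt{6} \approx -589.99$)
$Z X = \left(-759 + 69 \sqrt{6}\right) 567 = -430353 + 39123 \sqrt{6}$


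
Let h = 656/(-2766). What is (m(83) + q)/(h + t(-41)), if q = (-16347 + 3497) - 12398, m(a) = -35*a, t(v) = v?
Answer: 38935599/57031 ≈ 682.71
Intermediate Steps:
h = -328/1383 (h = 656*(-1/2766) = -328/1383 ≈ -0.23717)
q = -25248 (q = -12850 - 12398 = -25248)
(m(83) + q)/(h + t(-41)) = (-35*83 - 25248)/(-328/1383 - 41) = (-2905 - 25248)/(-57031/1383) = -28153*(-1383/57031) = 38935599/57031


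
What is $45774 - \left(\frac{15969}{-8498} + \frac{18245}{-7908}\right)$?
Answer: $\frac{1538197049639}{33601092} \approx 45778.0$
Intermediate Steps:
$45774 - \left(\frac{15969}{-8498} + \frac{18245}{-7908}\right) = 45774 - \left(15969 \left(- \frac{1}{8498}\right) + 18245 \left(- \frac{1}{7908}\right)\right) = 45774 - \left(- \frac{15969}{8498} - \frac{18245}{7908}\right) = 45774 - - \frac{140664431}{33601092} = 45774 + \frac{140664431}{33601092} = \frac{1538197049639}{33601092}$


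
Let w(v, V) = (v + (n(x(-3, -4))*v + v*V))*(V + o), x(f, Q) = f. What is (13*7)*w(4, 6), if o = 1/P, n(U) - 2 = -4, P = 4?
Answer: 11375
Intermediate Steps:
n(U) = -2 (n(U) = 2 - 4 = -2)
o = ¼ (o = 1/4 = ¼ ≈ 0.25000)
w(v, V) = (¼ + V)*(-v + V*v) (w(v, V) = (v + (-2*v + v*V))*(V + ¼) = (v + (-2*v + V*v))*(¼ + V) = (-v + V*v)*(¼ + V) = (¼ + V)*(-v + V*v))
(13*7)*w(4, 6) = (13*7)*((¼)*4*(-1 - 3*6 + 4*6²)) = 91*((¼)*4*(-1 - 18 + 4*36)) = 91*((¼)*4*(-1 - 18 + 144)) = 91*((¼)*4*125) = 91*125 = 11375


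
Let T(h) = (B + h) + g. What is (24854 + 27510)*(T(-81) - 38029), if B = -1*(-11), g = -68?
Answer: -1998576788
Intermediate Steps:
B = 11
T(h) = -57 + h (T(h) = (11 + h) - 68 = -57 + h)
(24854 + 27510)*(T(-81) - 38029) = (24854 + 27510)*((-57 - 81) - 38029) = 52364*(-138 - 38029) = 52364*(-38167) = -1998576788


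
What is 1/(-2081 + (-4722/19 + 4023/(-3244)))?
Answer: -61636/143659121 ≈ -0.00042904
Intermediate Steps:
1/(-2081 + (-4722/19 + 4023/(-3244))) = 1/(-2081 + (-4722*1/19 + 4023*(-1/3244))) = 1/(-2081 + (-4722/19 - 4023/3244)) = 1/(-2081 - 15394605/61636) = 1/(-143659121/61636) = -61636/143659121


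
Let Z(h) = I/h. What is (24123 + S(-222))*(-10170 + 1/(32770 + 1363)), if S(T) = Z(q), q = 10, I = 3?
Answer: -83739840666897/341330 ≈ -2.4533e+8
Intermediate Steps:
Z(h) = 3/h
S(T) = 3/10
(24123 + S(-222))*(-10170 + 1/(32770 + 1363)) = (24123 + 3/10)*(-10170 + 1/(32770 + 1363)) = 241233*(-10170 + 1/34133)/10 = (241233/10)*(-347132609/34133) = -83739840666897/341330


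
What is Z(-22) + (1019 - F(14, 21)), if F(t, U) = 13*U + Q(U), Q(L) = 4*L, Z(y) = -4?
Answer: 658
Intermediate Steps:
F(t, U) = 17*U (F(t, U) = 13*U + 4*U = 17*U)
Z(-22) + (1019 - F(14, 21)) = -4 + (1019 - 17*21) = -4 + (1019 - 1*357) = -4 + (1019 - 357) = -4 + 662 = 658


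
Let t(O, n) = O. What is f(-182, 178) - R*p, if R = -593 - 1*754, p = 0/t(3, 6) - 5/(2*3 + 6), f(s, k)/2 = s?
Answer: -3701/4 ≈ -925.25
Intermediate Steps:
f(s, k) = 2*s
p = -5/12 (p = 0/3 - 5/(2*3 + 6) = 0*(1/3) - 5/(6 + 6) = 0 - 5/12 = -5/12 ≈ -0.41667)
R = -1347 (R = -593 - 754 = -1347)
f(-182, 178) - R*p = 2*(-182) - (-1347)*(-5)/12 = -364 - 1*2245/4 = -364 - 2245/4 = -3701/4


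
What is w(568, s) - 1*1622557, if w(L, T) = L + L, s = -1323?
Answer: -1621421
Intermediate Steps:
w(L, T) = 2*L
w(568, s) - 1*1622557 = 2*568 - 1*1622557 = 1136 - 1622557 = -1621421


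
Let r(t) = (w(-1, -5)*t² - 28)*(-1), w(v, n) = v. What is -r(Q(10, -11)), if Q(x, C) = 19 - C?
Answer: -928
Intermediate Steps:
r(t) = 28 + t² (r(t) = (-t² - 28)*(-1) = (-28 - t²)*(-1) = 28 + t²)
-r(Q(10, -11)) = -(28 + (19 - 1*(-11))²) = -(28 + (19 + 11)²) = -(28 + 30²) = -(28 + 900) = -1*928 = -928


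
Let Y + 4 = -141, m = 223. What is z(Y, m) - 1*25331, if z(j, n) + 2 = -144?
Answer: -25477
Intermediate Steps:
Y = -145 (Y = -4 - 141 = -145)
z(j, n) = -146 (z(j, n) = -2 - 144 = -146)
z(Y, m) - 1*25331 = -146 - 1*25331 = -146 - 25331 = -25477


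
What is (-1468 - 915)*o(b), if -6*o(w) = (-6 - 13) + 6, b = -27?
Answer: -30979/6 ≈ -5163.2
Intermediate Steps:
o(w) = 13/6 (o(w) = -((-6 - 13) + 6)/6 = -(-19 + 6)/6 = -1/6*(-13) = 13/6)
(-1468 - 915)*o(b) = (-1468 - 915)*(13/6) = -2383*13/6 = -30979/6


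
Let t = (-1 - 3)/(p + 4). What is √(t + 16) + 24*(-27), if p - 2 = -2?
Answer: -648 + √15 ≈ -644.13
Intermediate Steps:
p = 0 (p = 2 - 2 = 0)
t = -1 (t = (-1 - 3)/(0 + 4) = -4/4 = -4*¼ = -1)
√(t + 16) + 24*(-27) = √(-1 + 16) + 24*(-27) = √15 - 648 = -648 + √15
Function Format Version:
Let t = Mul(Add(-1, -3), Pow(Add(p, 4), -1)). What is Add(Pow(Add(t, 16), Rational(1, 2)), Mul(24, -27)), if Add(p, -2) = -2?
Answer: Add(-648, Pow(15, Rational(1, 2))) ≈ -644.13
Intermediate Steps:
p = 0 (p = Add(2, -2) = 0)
t = -1 (t = Mul(Add(-1, -3), Pow(Add(0, 4), -1)) = Mul(-4, Pow(4, -1)) = Mul(-4, Rational(1, 4)) = -1)
Add(Pow(Add(t, 16), Rational(1, 2)), Mul(24, -27)) = Add(Pow(Add(-1, 16), Rational(1, 2)), Mul(24, -27)) = Add(Pow(15, Rational(1, 2)), -648) = Add(-648, Pow(15, Rational(1, 2)))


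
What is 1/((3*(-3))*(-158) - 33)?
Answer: 1/1389 ≈ 0.00071994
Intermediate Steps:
1/((3*(-3))*(-158) - 33) = 1/(-9*(-158) - 33) = 1/(1422 - 33) = 1/1389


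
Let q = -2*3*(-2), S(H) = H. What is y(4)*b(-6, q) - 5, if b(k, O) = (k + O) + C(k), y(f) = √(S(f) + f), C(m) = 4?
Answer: -5 + 20*√2 ≈ 23.284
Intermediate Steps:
q = 12 (q = -6*(-2) = 12)
y(f) = √2*√f (y(f) = √(f + f) = √(2*f) = √2*√f)
b(k, O) = 4 + O + k (b(k, O) = (k + O) + 4 = (O + k) + 4 = 4 + O + k)
y(4)*b(-6, q) - 5 = (√2*√4)*(4 + 12 - 6) - 5 = (√2*2)*10 - 5 = (2*√2)*10 - 5 = 20*√2 - 5 = -5 + 20*√2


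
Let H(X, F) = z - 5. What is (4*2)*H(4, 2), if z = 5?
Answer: 0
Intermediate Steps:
H(X, F) = 0 (H(X, F) = 5 - 5 = 0)
(4*2)*H(4, 2) = (4*2)*0 = 8*0 = 0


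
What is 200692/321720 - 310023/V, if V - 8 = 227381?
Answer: -35316871/47751690 ≈ -0.73959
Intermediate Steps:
V = 227389 (V = 8 + 227381 = 227389)
200692/321720 - 310023/V = 200692/321720 - 310023/227389 = 200692*(1/321720) - 310023*1/227389 = 131/210 - 310023/227389 = -35316871/47751690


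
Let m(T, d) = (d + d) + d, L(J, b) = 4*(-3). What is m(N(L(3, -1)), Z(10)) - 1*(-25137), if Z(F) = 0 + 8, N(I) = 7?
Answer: 25161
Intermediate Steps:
L(J, b) = -12
Z(F) = 8
m(T, d) = 3*d (m(T, d) = 2*d + d = 3*d)
m(N(L(3, -1)), Z(10)) - 1*(-25137) = 3*8 - 1*(-25137) = 24 + 25137 = 25161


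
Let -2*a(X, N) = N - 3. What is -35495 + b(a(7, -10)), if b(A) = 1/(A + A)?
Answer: -461434/13 ≈ -35495.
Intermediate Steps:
a(X, N) = 3/2 - N/2 (a(X, N) = -(N - 3)/2 = -(-3 + N)/2 = 3/2 - N/2)
b(A) = 1/(2*A)
-35495 + b(a(7, -10)) = -35495 + 1/(2*(3/2 - ½*(-10))) = -35495 + 1/(2*(3/2 + 5)) = -35495 + 1/(2*(13/2)) = -35495 + (½)*(2/13) = -35495 + 1/13 = -461434/13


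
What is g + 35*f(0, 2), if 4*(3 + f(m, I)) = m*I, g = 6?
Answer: -99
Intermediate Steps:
f(m, I) = -3 + I*m/4 (f(m, I) = -3 + (m*I)/4 = -3 + (I*m)/4 = -3 + I*m/4)
g + 35*f(0, 2) = 6 + 35*(-3 + (1/4)*2*0) = 6 + 35*(-3 + 0) = 6 + 35*(-3) = 6 - 105 = -99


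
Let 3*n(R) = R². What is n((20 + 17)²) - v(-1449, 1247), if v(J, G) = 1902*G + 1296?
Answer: -5245109/3 ≈ -1.7484e+6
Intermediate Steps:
v(J, G) = 1296 + 1902*G
n(R) = R²/3
n((20 + 17)²) - v(-1449, 1247) = ((20 + 17)²)²/3 - (1296 + 1902*1247) = (37²)²/3 - (1296 + 2371794) = (⅓)*1369² - 1*2373090 = (⅓)*1874161 - 2373090 = 1874161/3 - 2373090 = -5245109/3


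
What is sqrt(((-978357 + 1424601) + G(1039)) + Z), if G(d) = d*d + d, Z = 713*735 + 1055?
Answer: sqrt(2051914) ≈ 1432.5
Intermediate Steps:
Z = 525110 (Z = 524055 + 1055 = 525110)
G(d) = d + d**2 (G(d) = d**2 + d = d + d**2)
sqrt(((-978357 + 1424601) + G(1039)) + Z) = sqrt(((-978357 + 1424601) + 1039*(1 + 1039)) + 525110) = sqrt((446244 + 1039*1040) + 525110) = sqrt((446244 + 1080560) + 525110) = sqrt(1526804 + 525110) = sqrt(2051914)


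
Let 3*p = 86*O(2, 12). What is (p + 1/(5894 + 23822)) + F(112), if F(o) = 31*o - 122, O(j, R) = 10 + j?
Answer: 109770905/29716 ≈ 3694.0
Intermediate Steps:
F(o) = -122 + 31*o
p = 344 (p = (86*(10 + 2))/3 = (86*12)/3 = (1/3)*1032 = 344)
(p + 1/(5894 + 23822)) + F(112) = (344 + 1/(5894 + 23822)) + (-122 + 31*112) = (344 + 1/29716) + (-122 + 3472) = (344 + 1/29716) + 3350 = 10222305/29716 + 3350 = 109770905/29716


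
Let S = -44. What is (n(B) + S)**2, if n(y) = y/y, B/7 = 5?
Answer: 1849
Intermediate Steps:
B = 35 (B = 7*5 = 35)
n(y) = 1
(n(B) + S)**2 = (1 - 44)**2 = (-43)**2 = 1849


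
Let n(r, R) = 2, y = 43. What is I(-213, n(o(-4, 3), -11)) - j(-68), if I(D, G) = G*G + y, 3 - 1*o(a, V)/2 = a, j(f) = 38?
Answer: 9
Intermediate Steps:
o(a, V) = 6 - 2*a
I(D, G) = 43 + G**2 (I(D, G) = G*G + 43 = G**2 + 43 = 43 + G**2)
I(-213, n(o(-4, 3), -11)) - j(-68) = (43 + 2**2) - 1*38 = (43 + 4) - 38 = 47 - 38 = 9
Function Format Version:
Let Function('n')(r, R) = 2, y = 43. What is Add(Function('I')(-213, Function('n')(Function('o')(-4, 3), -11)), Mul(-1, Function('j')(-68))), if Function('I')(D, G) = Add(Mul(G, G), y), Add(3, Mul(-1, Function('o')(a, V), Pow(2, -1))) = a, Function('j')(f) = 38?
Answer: 9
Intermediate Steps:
Function('o')(a, V) = Add(6, Mul(-2, a))
Function('I')(D, G) = Add(43, Pow(G, 2)) (Function('I')(D, G) = Add(Mul(G, G), 43) = Add(Pow(G, 2), 43) = Add(43, Pow(G, 2)))
Add(Function('I')(-213, Function('n')(Function('o')(-4, 3), -11)), Mul(-1, Function('j')(-68))) = Add(Add(43, Pow(2, 2)), Mul(-1, 38)) = Add(Add(43, 4), -38) = Add(47, -38) = 9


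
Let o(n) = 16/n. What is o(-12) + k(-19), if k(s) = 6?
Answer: 14/3 ≈ 4.6667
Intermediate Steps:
o(-12) + k(-19) = 16/(-12) + 6 = 16*(-1/12) + 6 = -4/3 + 6 = 14/3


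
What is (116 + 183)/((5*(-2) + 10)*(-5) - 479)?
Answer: -299/479 ≈ -0.62422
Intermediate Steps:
(116 + 183)/((5*(-2) + 10)*(-5) - 479) = 299/((-10 + 10)*(-5) - 479) = 299/(0*(-5) - 479) = 299/(0 - 479) = 299/(-479) = 299*(-1/479) = -299/479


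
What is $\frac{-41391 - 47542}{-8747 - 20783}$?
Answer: $\frac{88933}{29530} \approx 3.0116$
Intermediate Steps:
$\frac{-41391 - 47542}{-8747 - 20783} = - \frac{88933}{-29530} = \left(-88933\right) \left(- \frac{1}{29530}\right) = \frac{88933}{29530}$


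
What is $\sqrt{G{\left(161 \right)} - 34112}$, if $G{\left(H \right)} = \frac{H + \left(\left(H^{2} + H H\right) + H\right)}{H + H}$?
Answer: $5 i \sqrt{1358} \approx 184.26 i$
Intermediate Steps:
$G{\left(H \right)} = \frac{2 H + 2 H^{2}}{2 H}$ ($G{\left(H \right)} = \frac{H + \left(\left(H^{2} + H^{2}\right) + H\right)}{2 H} = \left(H + \left(2 H^{2} + H\right)\right) \frac{1}{2 H} = \left(H + \left(H + 2 H^{2}\right)\right) \frac{1}{2 H} = \left(2 H + 2 H^{2}\right) \frac{1}{2 H} = \frac{2 H + 2 H^{2}}{2 H}$)
$\sqrt{G{\left(161 \right)} - 34112} = \sqrt{\left(1 + 161\right) - 34112} = \sqrt{162 - 34112} = \sqrt{-33950} = 5 i \sqrt{1358}$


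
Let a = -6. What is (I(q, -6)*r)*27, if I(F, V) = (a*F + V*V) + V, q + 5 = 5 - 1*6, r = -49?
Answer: -87318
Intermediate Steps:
q = -6 (q = -5 + (5 - 1*6) = -5 + (5 - 6) = -5 - 1 = -6)
I(F, V) = V + V² - 6*F (I(F, V) = (-6*F + V*V) + V = (-6*F + V²) + V = (V² - 6*F) + V = V + V² - 6*F)
(I(q, -6)*r)*27 = ((-6 + (-6)² - 6*(-6))*(-49))*27 = ((-6 + 36 + 36)*(-49))*27 = (66*(-49))*27 = -3234*27 = -87318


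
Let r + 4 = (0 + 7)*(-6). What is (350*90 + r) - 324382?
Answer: -292928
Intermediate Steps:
r = -46 (r = -4 + (0 + 7)*(-6) = -4 + 7*(-6) = -4 - 42 = -46)
(350*90 + r) - 324382 = (350*90 - 46) - 324382 = (31500 - 46) - 324382 = 31454 - 324382 = -292928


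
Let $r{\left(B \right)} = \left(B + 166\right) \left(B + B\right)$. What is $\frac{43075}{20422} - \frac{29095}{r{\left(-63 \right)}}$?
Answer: $\frac{288301360}{66259179} \approx 4.3511$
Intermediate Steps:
$r{\left(B \right)} = 2 B \left(166 + B\right)$ ($r{\left(B \right)} = \left(166 + B\right) 2 B = 2 B \left(166 + B\right)$)
$\frac{43075}{20422} - \frac{29095}{r{\left(-63 \right)}} = \frac{43075}{20422} - \frac{29095}{2 \left(-63\right) \left(166 - 63\right)} = 43075 \cdot \frac{1}{20422} - \frac{29095}{2 \left(-63\right) 103} = \frac{43075}{20422} - \frac{29095}{-12978} = \frac{43075}{20422} - - \frac{29095}{12978} = \frac{43075}{20422} + \frac{29095}{12978} = \frac{288301360}{66259179}$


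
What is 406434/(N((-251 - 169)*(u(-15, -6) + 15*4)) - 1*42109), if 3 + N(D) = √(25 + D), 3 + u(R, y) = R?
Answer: -5705249536/591146053 - 135478*I*√17615/591146053 ≈ -9.6512 - 0.030417*I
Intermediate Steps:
u(R, y) = -3 + R
N(D) = -3 + √(25 + D)
406434/(N((-251 - 169)*(u(-15, -6) + 15*4)) - 1*42109) = 406434/((-3 + √(25 + (-251 - 169)*((-3 - 15) + 15*4))) - 1*42109) = 406434/((-3 + √(25 - 420*(-18 + 60))) - 42109) = 406434/((-3 + √(25 - 420*42)) - 42109) = 406434/((-3 + √(25 - 17640)) - 42109) = 406434/((-3 + √(-17615)) - 42109) = 406434/((-3 + I*√17615) - 42109) = 406434/(-42112 + I*√17615)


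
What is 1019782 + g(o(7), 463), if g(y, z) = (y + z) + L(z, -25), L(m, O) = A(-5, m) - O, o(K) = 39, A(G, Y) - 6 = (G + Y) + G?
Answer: 1020768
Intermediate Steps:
A(G, Y) = 6 + Y + 2*G (A(G, Y) = 6 + ((G + Y) + G) = 6 + (Y + 2*G) = 6 + Y + 2*G)
L(m, O) = -4 + m - O (L(m, O) = (6 + m + 2*(-5)) - O = (6 + m - 10) - O = (-4 + m) - O = -4 + m - O)
g(y, z) = 21 + y + 2*z (g(y, z) = (y + z) + (-4 + z - 1*(-25)) = (y + z) + (-4 + z + 25) = (y + z) + (21 + z) = 21 + y + 2*z)
1019782 + g(o(7), 463) = 1019782 + (21 + 39 + 2*463) = 1019782 + (21 + 39 + 926) = 1019782 + 986 = 1020768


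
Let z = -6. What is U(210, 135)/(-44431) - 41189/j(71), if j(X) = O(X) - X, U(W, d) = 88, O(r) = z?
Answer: 1830061683/3421187 ≈ 534.92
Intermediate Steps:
O(r) = -6
j(X) = -6 - X
U(210, 135)/(-44431) - 41189/j(71) = 88/(-44431) - 41189/(-6 - 1*71) = 88*(-1/44431) - 41189/(-6 - 71) = -88/44431 - 41189/(-77) = -88/44431 - 41189*(-1/77) = -88/44431 + 41189/77 = 1830061683/3421187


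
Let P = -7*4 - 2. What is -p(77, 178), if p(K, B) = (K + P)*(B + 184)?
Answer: -17014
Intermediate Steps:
P = -30 (P = -28 - 2 = -30)
p(K, B) = (-30 + K)*(184 + B) (p(K, B) = (K - 30)*(B + 184) = (-30 + K)*(184 + B))
-p(77, 178) = -(-5520 - 30*178 + 184*77 + 178*77) = -(-5520 - 5340 + 14168 + 13706) = -1*17014 = -17014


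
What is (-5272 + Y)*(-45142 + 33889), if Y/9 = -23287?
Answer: 2417763315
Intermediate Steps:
Y = -209583 (Y = 9*(-23287) = -209583)
(-5272 + Y)*(-45142 + 33889) = (-5272 - 209583)*(-45142 + 33889) = -214855*(-11253) = 2417763315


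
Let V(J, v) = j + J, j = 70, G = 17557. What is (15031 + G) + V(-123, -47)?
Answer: 32535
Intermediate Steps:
V(J, v) = 70 + J
(15031 + G) + V(-123, -47) = (15031 + 17557) + (70 - 123) = 32588 - 53 = 32535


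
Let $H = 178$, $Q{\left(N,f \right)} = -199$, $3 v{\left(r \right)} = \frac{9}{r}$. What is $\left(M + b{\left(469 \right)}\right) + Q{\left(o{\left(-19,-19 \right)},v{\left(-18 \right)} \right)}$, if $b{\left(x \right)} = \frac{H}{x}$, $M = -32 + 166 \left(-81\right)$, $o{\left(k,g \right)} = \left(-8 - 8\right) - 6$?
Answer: $- \frac{6414335}{469} \approx -13677.0$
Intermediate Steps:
$v{\left(r \right)} = \frac{3}{r}$ ($v{\left(r \right)} = \frac{9 \frac{1}{r}}{3} = \frac{3}{r}$)
$o{\left(k,g \right)} = -22$ ($o{\left(k,g \right)} = -16 - 6 = -22$)
$M = -13478$ ($M = -32 - 13446 = -13478$)
$b{\left(x \right)} = \frac{178}{x}$
$\left(M + b{\left(469 \right)}\right) + Q{\left(o{\left(-19,-19 \right)},v{\left(-18 \right)} \right)} = \left(-13478 + \frac{178}{469}\right) - 199 = - \frac{6321004}{469} - 199 = - \frac{6414335}{469}$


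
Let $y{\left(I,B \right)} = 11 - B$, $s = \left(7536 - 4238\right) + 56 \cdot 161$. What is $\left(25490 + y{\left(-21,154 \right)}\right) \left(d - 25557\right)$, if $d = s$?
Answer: $-335670321$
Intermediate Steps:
$s = 12314$ ($s = 3298 + 9016 = 12314$)
$d = 12314$
$\left(25490 + y{\left(-21,154 \right)}\right) \left(d - 25557\right) = \left(25490 + \left(11 - 154\right)\right) \left(12314 - 25557\right) = \left(25490 + \left(11 - 154\right)\right) \left(-13243\right) = \left(25490 - 143\right) \left(-13243\right) = 25347 \left(-13243\right) = -335670321$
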